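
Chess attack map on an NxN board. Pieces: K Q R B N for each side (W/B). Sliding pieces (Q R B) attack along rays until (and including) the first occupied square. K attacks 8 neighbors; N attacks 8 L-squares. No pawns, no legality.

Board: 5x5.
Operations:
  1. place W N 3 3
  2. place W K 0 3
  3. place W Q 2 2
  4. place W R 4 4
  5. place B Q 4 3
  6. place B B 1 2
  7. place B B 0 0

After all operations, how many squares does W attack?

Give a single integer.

Op 1: place WN@(3,3)
Op 2: place WK@(0,3)
Op 3: place WQ@(2,2)
Op 4: place WR@(4,4)
Op 5: place BQ@(4,3)
Op 6: place BB@(1,2)
Op 7: place BB@(0,0)
Per-piece attacks for W:
  WK@(0,3): attacks (0,4) (0,2) (1,3) (1,4) (1,2)
  WQ@(2,2): attacks (2,3) (2,4) (2,1) (2,0) (3,2) (4,2) (1,2) (3,3) (3,1) (4,0) (1,3) (0,4) (1,1) (0,0) [ray(-1,0) blocked at (1,2); ray(1,1) blocked at (3,3); ray(-1,-1) blocked at (0,0)]
  WN@(3,3): attacks (1,4) (4,1) (2,1) (1,2)
  WR@(4,4): attacks (4,3) (3,4) (2,4) (1,4) (0,4) [ray(0,-1) blocked at (4,3)]
Union (19 distinct): (0,0) (0,2) (0,4) (1,1) (1,2) (1,3) (1,4) (2,0) (2,1) (2,3) (2,4) (3,1) (3,2) (3,3) (3,4) (4,0) (4,1) (4,2) (4,3)

Answer: 19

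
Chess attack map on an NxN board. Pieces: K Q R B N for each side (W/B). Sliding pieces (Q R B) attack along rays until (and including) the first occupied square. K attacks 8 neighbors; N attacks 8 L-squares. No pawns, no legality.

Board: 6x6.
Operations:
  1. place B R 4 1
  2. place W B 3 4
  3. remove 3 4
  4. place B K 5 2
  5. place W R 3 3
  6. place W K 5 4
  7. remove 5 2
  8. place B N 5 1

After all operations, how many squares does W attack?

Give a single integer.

Op 1: place BR@(4,1)
Op 2: place WB@(3,4)
Op 3: remove (3,4)
Op 4: place BK@(5,2)
Op 5: place WR@(3,3)
Op 6: place WK@(5,4)
Op 7: remove (5,2)
Op 8: place BN@(5,1)
Per-piece attacks for W:
  WR@(3,3): attacks (3,4) (3,5) (3,2) (3,1) (3,0) (4,3) (5,3) (2,3) (1,3) (0,3)
  WK@(5,4): attacks (5,5) (5,3) (4,4) (4,5) (4,3)
Union (13 distinct): (0,3) (1,3) (2,3) (3,0) (3,1) (3,2) (3,4) (3,5) (4,3) (4,4) (4,5) (5,3) (5,5)

Answer: 13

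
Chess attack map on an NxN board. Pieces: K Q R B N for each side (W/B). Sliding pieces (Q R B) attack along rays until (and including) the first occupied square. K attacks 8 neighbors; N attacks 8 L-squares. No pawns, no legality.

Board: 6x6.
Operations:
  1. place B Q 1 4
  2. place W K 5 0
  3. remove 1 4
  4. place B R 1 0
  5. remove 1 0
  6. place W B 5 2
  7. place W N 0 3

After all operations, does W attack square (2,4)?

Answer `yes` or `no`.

Op 1: place BQ@(1,4)
Op 2: place WK@(5,0)
Op 3: remove (1,4)
Op 4: place BR@(1,0)
Op 5: remove (1,0)
Op 6: place WB@(5,2)
Op 7: place WN@(0,3)
Per-piece attacks for W:
  WN@(0,3): attacks (1,5) (2,4) (1,1) (2,2)
  WK@(5,0): attacks (5,1) (4,0) (4,1)
  WB@(5,2): attacks (4,3) (3,4) (2,5) (4,1) (3,0)
W attacks (2,4): yes

Answer: yes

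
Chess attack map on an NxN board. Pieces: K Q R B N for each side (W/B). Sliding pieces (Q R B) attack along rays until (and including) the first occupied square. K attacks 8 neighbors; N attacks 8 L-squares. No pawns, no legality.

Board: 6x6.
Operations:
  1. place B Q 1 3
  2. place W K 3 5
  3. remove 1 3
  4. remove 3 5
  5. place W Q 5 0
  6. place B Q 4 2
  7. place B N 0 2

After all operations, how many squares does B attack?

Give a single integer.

Op 1: place BQ@(1,3)
Op 2: place WK@(3,5)
Op 3: remove (1,3)
Op 4: remove (3,5)
Op 5: place WQ@(5,0)
Op 6: place BQ@(4,2)
Op 7: place BN@(0,2)
Per-piece attacks for B:
  BN@(0,2): attacks (1,4) (2,3) (1,0) (2,1)
  BQ@(4,2): attacks (4,3) (4,4) (4,5) (4,1) (4,0) (5,2) (3,2) (2,2) (1,2) (0,2) (5,3) (5,1) (3,3) (2,4) (1,5) (3,1) (2,0) [ray(-1,0) blocked at (0,2)]
Union (21 distinct): (0,2) (1,0) (1,2) (1,4) (1,5) (2,0) (2,1) (2,2) (2,3) (2,4) (3,1) (3,2) (3,3) (4,0) (4,1) (4,3) (4,4) (4,5) (5,1) (5,2) (5,3)

Answer: 21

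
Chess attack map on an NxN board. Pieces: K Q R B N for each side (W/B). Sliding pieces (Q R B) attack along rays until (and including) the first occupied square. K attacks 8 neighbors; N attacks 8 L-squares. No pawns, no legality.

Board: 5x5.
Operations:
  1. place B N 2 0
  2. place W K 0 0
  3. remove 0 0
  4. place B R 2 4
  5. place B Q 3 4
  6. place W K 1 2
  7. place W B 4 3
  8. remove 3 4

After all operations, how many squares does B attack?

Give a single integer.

Op 1: place BN@(2,0)
Op 2: place WK@(0,0)
Op 3: remove (0,0)
Op 4: place BR@(2,4)
Op 5: place BQ@(3,4)
Op 6: place WK@(1,2)
Op 7: place WB@(4,3)
Op 8: remove (3,4)
Per-piece attacks for B:
  BN@(2,0): attacks (3,2) (4,1) (1,2) (0,1)
  BR@(2,4): attacks (2,3) (2,2) (2,1) (2,0) (3,4) (4,4) (1,4) (0,4) [ray(0,-1) blocked at (2,0)]
Union (12 distinct): (0,1) (0,4) (1,2) (1,4) (2,0) (2,1) (2,2) (2,3) (3,2) (3,4) (4,1) (4,4)

Answer: 12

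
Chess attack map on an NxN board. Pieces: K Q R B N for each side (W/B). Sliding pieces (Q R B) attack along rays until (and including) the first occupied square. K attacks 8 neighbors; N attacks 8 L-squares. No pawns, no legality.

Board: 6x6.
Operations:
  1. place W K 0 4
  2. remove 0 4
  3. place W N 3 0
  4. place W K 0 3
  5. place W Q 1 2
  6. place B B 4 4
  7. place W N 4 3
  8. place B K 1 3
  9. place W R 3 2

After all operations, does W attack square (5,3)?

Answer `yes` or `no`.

Op 1: place WK@(0,4)
Op 2: remove (0,4)
Op 3: place WN@(3,0)
Op 4: place WK@(0,3)
Op 5: place WQ@(1,2)
Op 6: place BB@(4,4)
Op 7: place WN@(4,3)
Op 8: place BK@(1,3)
Op 9: place WR@(3,2)
Per-piece attacks for W:
  WK@(0,3): attacks (0,4) (0,2) (1,3) (1,4) (1,2)
  WQ@(1,2): attacks (1,3) (1,1) (1,0) (2,2) (3,2) (0,2) (2,3) (3,4) (4,5) (2,1) (3,0) (0,3) (0,1) [ray(0,1) blocked at (1,3); ray(1,0) blocked at (3,2); ray(1,-1) blocked at (3,0); ray(-1,1) blocked at (0,3)]
  WN@(3,0): attacks (4,2) (5,1) (2,2) (1,1)
  WR@(3,2): attacks (3,3) (3,4) (3,5) (3,1) (3,0) (4,2) (5,2) (2,2) (1,2) [ray(0,-1) blocked at (3,0); ray(-1,0) blocked at (1,2)]
  WN@(4,3): attacks (5,5) (3,5) (2,4) (5,1) (3,1) (2,2)
W attacks (5,3): no

Answer: no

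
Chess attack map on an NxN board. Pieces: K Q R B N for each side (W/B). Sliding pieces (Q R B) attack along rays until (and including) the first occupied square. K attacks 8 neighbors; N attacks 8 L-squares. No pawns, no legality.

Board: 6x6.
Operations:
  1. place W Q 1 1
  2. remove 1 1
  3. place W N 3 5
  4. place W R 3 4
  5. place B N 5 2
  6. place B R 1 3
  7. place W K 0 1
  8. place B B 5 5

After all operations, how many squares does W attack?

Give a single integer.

Op 1: place WQ@(1,1)
Op 2: remove (1,1)
Op 3: place WN@(3,5)
Op 4: place WR@(3,4)
Op 5: place BN@(5,2)
Op 6: place BR@(1,3)
Op 7: place WK@(0,1)
Op 8: place BB@(5,5)
Per-piece attacks for W:
  WK@(0,1): attacks (0,2) (0,0) (1,1) (1,2) (1,0)
  WR@(3,4): attacks (3,5) (3,3) (3,2) (3,1) (3,0) (4,4) (5,4) (2,4) (1,4) (0,4) [ray(0,1) blocked at (3,5)]
  WN@(3,5): attacks (4,3) (5,4) (2,3) (1,4)
Union (17 distinct): (0,0) (0,2) (0,4) (1,0) (1,1) (1,2) (1,4) (2,3) (2,4) (3,0) (3,1) (3,2) (3,3) (3,5) (4,3) (4,4) (5,4)

Answer: 17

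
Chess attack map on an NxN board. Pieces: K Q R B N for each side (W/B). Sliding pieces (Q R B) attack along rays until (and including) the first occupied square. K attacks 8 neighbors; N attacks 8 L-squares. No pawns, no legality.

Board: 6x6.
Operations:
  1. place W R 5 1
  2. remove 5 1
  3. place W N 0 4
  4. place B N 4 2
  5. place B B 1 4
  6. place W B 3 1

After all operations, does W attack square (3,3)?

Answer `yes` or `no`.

Answer: no

Derivation:
Op 1: place WR@(5,1)
Op 2: remove (5,1)
Op 3: place WN@(0,4)
Op 4: place BN@(4,2)
Op 5: place BB@(1,4)
Op 6: place WB@(3,1)
Per-piece attacks for W:
  WN@(0,4): attacks (2,5) (1,2) (2,3)
  WB@(3,1): attacks (4,2) (4,0) (2,2) (1,3) (0,4) (2,0) [ray(1,1) blocked at (4,2); ray(-1,1) blocked at (0,4)]
W attacks (3,3): no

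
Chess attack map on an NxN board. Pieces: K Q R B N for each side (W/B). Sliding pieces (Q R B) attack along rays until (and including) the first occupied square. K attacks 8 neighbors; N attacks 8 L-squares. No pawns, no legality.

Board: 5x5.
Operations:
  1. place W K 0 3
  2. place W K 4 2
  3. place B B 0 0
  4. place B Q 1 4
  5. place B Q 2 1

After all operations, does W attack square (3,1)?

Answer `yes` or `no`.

Op 1: place WK@(0,3)
Op 2: place WK@(4,2)
Op 3: place BB@(0,0)
Op 4: place BQ@(1,4)
Op 5: place BQ@(2,1)
Per-piece attacks for W:
  WK@(0,3): attacks (0,4) (0,2) (1,3) (1,4) (1,2)
  WK@(4,2): attacks (4,3) (4,1) (3,2) (3,3) (3,1)
W attacks (3,1): yes

Answer: yes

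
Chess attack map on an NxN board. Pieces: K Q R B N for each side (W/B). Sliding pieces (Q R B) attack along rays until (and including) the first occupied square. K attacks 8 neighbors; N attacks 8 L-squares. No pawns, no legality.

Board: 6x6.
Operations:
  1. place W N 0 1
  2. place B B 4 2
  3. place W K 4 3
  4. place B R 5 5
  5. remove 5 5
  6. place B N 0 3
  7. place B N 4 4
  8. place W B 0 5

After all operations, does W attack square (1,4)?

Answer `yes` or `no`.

Answer: yes

Derivation:
Op 1: place WN@(0,1)
Op 2: place BB@(4,2)
Op 3: place WK@(4,3)
Op 4: place BR@(5,5)
Op 5: remove (5,5)
Op 6: place BN@(0,3)
Op 7: place BN@(4,4)
Op 8: place WB@(0,5)
Per-piece attacks for W:
  WN@(0,1): attacks (1,3) (2,2) (2,0)
  WB@(0,5): attacks (1,4) (2,3) (3,2) (4,1) (5,0)
  WK@(4,3): attacks (4,4) (4,2) (5,3) (3,3) (5,4) (5,2) (3,4) (3,2)
W attacks (1,4): yes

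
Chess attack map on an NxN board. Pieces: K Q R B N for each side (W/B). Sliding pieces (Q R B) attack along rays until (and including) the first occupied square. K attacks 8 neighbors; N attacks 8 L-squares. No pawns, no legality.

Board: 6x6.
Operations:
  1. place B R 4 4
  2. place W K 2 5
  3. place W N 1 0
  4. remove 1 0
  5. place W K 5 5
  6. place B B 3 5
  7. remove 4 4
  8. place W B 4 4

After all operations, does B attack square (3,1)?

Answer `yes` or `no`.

Op 1: place BR@(4,4)
Op 2: place WK@(2,5)
Op 3: place WN@(1,0)
Op 4: remove (1,0)
Op 5: place WK@(5,5)
Op 6: place BB@(3,5)
Op 7: remove (4,4)
Op 8: place WB@(4,4)
Per-piece attacks for B:
  BB@(3,5): attacks (4,4) (2,4) (1,3) (0,2) [ray(1,-1) blocked at (4,4)]
B attacks (3,1): no

Answer: no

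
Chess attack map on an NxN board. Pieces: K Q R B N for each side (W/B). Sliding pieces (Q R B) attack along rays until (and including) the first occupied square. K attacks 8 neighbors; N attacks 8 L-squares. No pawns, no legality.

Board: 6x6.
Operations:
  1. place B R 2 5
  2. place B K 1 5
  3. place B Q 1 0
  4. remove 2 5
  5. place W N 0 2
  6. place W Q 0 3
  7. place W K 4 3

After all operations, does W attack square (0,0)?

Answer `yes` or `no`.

Answer: no

Derivation:
Op 1: place BR@(2,5)
Op 2: place BK@(1,5)
Op 3: place BQ@(1,0)
Op 4: remove (2,5)
Op 5: place WN@(0,2)
Op 6: place WQ@(0,3)
Op 7: place WK@(4,3)
Per-piece attacks for W:
  WN@(0,2): attacks (1,4) (2,3) (1,0) (2,1)
  WQ@(0,3): attacks (0,4) (0,5) (0,2) (1,3) (2,3) (3,3) (4,3) (1,4) (2,5) (1,2) (2,1) (3,0) [ray(0,-1) blocked at (0,2); ray(1,0) blocked at (4,3)]
  WK@(4,3): attacks (4,4) (4,2) (5,3) (3,3) (5,4) (5,2) (3,4) (3,2)
W attacks (0,0): no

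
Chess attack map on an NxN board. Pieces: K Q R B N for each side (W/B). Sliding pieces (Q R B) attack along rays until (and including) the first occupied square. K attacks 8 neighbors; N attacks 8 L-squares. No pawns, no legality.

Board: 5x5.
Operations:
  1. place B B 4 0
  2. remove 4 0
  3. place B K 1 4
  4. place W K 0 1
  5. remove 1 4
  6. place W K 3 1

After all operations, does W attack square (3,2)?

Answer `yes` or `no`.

Answer: yes

Derivation:
Op 1: place BB@(4,0)
Op 2: remove (4,0)
Op 3: place BK@(1,4)
Op 4: place WK@(0,1)
Op 5: remove (1,4)
Op 6: place WK@(3,1)
Per-piece attacks for W:
  WK@(0,1): attacks (0,2) (0,0) (1,1) (1,2) (1,0)
  WK@(3,1): attacks (3,2) (3,0) (4,1) (2,1) (4,2) (4,0) (2,2) (2,0)
W attacks (3,2): yes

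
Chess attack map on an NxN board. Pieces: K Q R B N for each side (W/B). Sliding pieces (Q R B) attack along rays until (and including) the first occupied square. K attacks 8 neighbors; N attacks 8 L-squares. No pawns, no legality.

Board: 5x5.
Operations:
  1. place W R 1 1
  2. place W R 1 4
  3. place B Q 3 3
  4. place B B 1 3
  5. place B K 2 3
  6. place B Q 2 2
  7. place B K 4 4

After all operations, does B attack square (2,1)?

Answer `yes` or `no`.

Answer: yes

Derivation:
Op 1: place WR@(1,1)
Op 2: place WR@(1,4)
Op 3: place BQ@(3,3)
Op 4: place BB@(1,3)
Op 5: place BK@(2,3)
Op 6: place BQ@(2,2)
Op 7: place BK@(4,4)
Per-piece attacks for B:
  BB@(1,3): attacks (2,4) (2,2) (0,4) (0,2) [ray(1,-1) blocked at (2,2)]
  BQ@(2,2): attacks (2,3) (2,1) (2,0) (3,2) (4,2) (1,2) (0,2) (3,3) (3,1) (4,0) (1,3) (1,1) [ray(0,1) blocked at (2,3); ray(1,1) blocked at (3,3); ray(-1,1) blocked at (1,3); ray(-1,-1) blocked at (1,1)]
  BK@(2,3): attacks (2,4) (2,2) (3,3) (1,3) (3,4) (3,2) (1,4) (1,2)
  BQ@(3,3): attacks (3,4) (3,2) (3,1) (3,0) (4,3) (2,3) (4,4) (4,2) (2,4) (2,2) [ray(-1,0) blocked at (2,3); ray(1,1) blocked at (4,4); ray(-1,-1) blocked at (2,2)]
  BK@(4,4): attacks (4,3) (3,4) (3,3)
B attacks (2,1): yes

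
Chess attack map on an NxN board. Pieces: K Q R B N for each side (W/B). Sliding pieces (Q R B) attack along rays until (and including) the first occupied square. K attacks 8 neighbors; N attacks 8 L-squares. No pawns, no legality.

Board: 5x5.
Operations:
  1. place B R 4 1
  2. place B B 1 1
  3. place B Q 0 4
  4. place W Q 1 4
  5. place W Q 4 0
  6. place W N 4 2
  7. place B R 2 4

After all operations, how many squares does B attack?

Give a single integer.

Answer: 17

Derivation:
Op 1: place BR@(4,1)
Op 2: place BB@(1,1)
Op 3: place BQ@(0,4)
Op 4: place WQ@(1,4)
Op 5: place WQ@(4,0)
Op 6: place WN@(4,2)
Op 7: place BR@(2,4)
Per-piece attacks for B:
  BQ@(0,4): attacks (0,3) (0,2) (0,1) (0,0) (1,4) (1,3) (2,2) (3,1) (4,0) [ray(1,0) blocked at (1,4); ray(1,-1) blocked at (4,0)]
  BB@(1,1): attacks (2,2) (3,3) (4,4) (2,0) (0,2) (0,0)
  BR@(2,4): attacks (2,3) (2,2) (2,1) (2,0) (3,4) (4,4) (1,4) [ray(-1,0) blocked at (1,4)]
  BR@(4,1): attacks (4,2) (4,0) (3,1) (2,1) (1,1) [ray(0,1) blocked at (4,2); ray(0,-1) blocked at (4,0); ray(-1,0) blocked at (1,1)]
Union (17 distinct): (0,0) (0,1) (0,2) (0,3) (1,1) (1,3) (1,4) (2,0) (2,1) (2,2) (2,3) (3,1) (3,3) (3,4) (4,0) (4,2) (4,4)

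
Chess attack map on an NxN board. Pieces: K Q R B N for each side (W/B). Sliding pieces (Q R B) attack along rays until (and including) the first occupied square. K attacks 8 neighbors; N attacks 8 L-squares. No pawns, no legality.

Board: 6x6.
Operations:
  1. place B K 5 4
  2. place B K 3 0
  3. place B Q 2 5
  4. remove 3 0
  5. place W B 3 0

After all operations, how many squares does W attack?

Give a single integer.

Op 1: place BK@(5,4)
Op 2: place BK@(3,0)
Op 3: place BQ@(2,5)
Op 4: remove (3,0)
Op 5: place WB@(3,0)
Per-piece attacks for W:
  WB@(3,0): attacks (4,1) (5,2) (2,1) (1,2) (0,3)
Union (5 distinct): (0,3) (1,2) (2,1) (4,1) (5,2)

Answer: 5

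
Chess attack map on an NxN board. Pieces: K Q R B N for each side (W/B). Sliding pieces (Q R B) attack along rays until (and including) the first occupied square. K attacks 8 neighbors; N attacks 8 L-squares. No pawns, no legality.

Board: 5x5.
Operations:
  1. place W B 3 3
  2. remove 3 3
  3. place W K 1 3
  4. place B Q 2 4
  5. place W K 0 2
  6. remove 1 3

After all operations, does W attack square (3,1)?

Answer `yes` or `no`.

Answer: no

Derivation:
Op 1: place WB@(3,3)
Op 2: remove (3,3)
Op 3: place WK@(1,3)
Op 4: place BQ@(2,4)
Op 5: place WK@(0,2)
Op 6: remove (1,3)
Per-piece attacks for W:
  WK@(0,2): attacks (0,3) (0,1) (1,2) (1,3) (1,1)
W attacks (3,1): no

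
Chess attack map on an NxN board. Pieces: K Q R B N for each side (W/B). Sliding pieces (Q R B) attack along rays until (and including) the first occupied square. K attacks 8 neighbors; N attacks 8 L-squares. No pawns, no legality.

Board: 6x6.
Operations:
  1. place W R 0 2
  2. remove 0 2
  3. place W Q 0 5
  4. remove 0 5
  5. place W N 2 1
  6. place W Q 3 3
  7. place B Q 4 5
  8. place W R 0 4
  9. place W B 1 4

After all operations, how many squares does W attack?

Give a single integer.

Answer: 28

Derivation:
Op 1: place WR@(0,2)
Op 2: remove (0,2)
Op 3: place WQ@(0,5)
Op 4: remove (0,5)
Op 5: place WN@(2,1)
Op 6: place WQ@(3,3)
Op 7: place BQ@(4,5)
Op 8: place WR@(0,4)
Op 9: place WB@(1,4)
Per-piece attacks for W:
  WR@(0,4): attacks (0,5) (0,3) (0,2) (0,1) (0,0) (1,4) [ray(1,0) blocked at (1,4)]
  WB@(1,4): attacks (2,5) (2,3) (3,2) (4,1) (5,0) (0,5) (0,3)
  WN@(2,1): attacks (3,3) (4,2) (1,3) (0,2) (4,0) (0,0)
  WQ@(3,3): attacks (3,4) (3,5) (3,2) (3,1) (3,0) (4,3) (5,3) (2,3) (1,3) (0,3) (4,4) (5,5) (4,2) (5,1) (2,4) (1,5) (2,2) (1,1) (0,0)
Union (28 distinct): (0,0) (0,1) (0,2) (0,3) (0,5) (1,1) (1,3) (1,4) (1,5) (2,2) (2,3) (2,4) (2,5) (3,0) (3,1) (3,2) (3,3) (3,4) (3,5) (4,0) (4,1) (4,2) (4,3) (4,4) (5,0) (5,1) (5,3) (5,5)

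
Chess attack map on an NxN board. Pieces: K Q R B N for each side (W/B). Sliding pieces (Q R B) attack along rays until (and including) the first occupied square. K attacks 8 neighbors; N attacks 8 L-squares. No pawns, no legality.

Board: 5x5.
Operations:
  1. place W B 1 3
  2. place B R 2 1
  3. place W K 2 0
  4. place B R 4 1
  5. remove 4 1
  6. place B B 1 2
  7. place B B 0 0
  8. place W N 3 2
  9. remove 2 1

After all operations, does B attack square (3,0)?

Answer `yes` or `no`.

Answer: yes

Derivation:
Op 1: place WB@(1,3)
Op 2: place BR@(2,1)
Op 3: place WK@(2,0)
Op 4: place BR@(4,1)
Op 5: remove (4,1)
Op 6: place BB@(1,2)
Op 7: place BB@(0,0)
Op 8: place WN@(3,2)
Op 9: remove (2,1)
Per-piece attacks for B:
  BB@(0,0): attacks (1,1) (2,2) (3,3) (4,4)
  BB@(1,2): attacks (2,3) (3,4) (2,1) (3,0) (0,3) (0,1)
B attacks (3,0): yes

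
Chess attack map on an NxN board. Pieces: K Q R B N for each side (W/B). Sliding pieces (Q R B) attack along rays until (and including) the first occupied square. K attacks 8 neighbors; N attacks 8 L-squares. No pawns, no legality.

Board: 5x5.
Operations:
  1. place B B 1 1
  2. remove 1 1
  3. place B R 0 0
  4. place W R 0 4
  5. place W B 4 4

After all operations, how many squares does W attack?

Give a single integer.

Op 1: place BB@(1,1)
Op 2: remove (1,1)
Op 3: place BR@(0,0)
Op 4: place WR@(0,4)
Op 5: place WB@(4,4)
Per-piece attacks for W:
  WR@(0,4): attacks (0,3) (0,2) (0,1) (0,0) (1,4) (2,4) (3,4) (4,4) [ray(0,-1) blocked at (0,0); ray(1,0) blocked at (4,4)]
  WB@(4,4): attacks (3,3) (2,2) (1,1) (0,0) [ray(-1,-1) blocked at (0,0)]
Union (11 distinct): (0,0) (0,1) (0,2) (0,3) (1,1) (1,4) (2,2) (2,4) (3,3) (3,4) (4,4)

Answer: 11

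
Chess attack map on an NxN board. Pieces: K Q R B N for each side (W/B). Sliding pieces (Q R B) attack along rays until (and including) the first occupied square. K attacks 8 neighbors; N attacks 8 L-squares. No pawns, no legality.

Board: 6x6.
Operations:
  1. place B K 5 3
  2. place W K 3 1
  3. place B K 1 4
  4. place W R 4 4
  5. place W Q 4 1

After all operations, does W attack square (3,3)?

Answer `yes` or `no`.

Op 1: place BK@(5,3)
Op 2: place WK@(3,1)
Op 3: place BK@(1,4)
Op 4: place WR@(4,4)
Op 5: place WQ@(4,1)
Per-piece attacks for W:
  WK@(3,1): attacks (3,2) (3,0) (4,1) (2,1) (4,2) (4,0) (2,2) (2,0)
  WQ@(4,1): attacks (4,2) (4,3) (4,4) (4,0) (5,1) (3,1) (5,2) (5,0) (3,2) (2,3) (1,4) (3,0) [ray(0,1) blocked at (4,4); ray(-1,0) blocked at (3,1); ray(-1,1) blocked at (1,4)]
  WR@(4,4): attacks (4,5) (4,3) (4,2) (4,1) (5,4) (3,4) (2,4) (1,4) [ray(0,-1) blocked at (4,1); ray(-1,0) blocked at (1,4)]
W attacks (3,3): no

Answer: no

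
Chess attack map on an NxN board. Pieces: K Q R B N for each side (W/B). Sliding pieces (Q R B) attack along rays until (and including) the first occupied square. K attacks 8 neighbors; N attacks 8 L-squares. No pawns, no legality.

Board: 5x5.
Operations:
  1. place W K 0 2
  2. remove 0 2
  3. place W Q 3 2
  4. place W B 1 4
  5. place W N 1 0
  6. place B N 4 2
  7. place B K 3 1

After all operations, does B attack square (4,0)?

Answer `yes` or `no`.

Answer: yes

Derivation:
Op 1: place WK@(0,2)
Op 2: remove (0,2)
Op 3: place WQ@(3,2)
Op 4: place WB@(1,4)
Op 5: place WN@(1,0)
Op 6: place BN@(4,2)
Op 7: place BK@(3,1)
Per-piece attacks for B:
  BK@(3,1): attacks (3,2) (3,0) (4,1) (2,1) (4,2) (4,0) (2,2) (2,0)
  BN@(4,2): attacks (3,4) (2,3) (3,0) (2,1)
B attacks (4,0): yes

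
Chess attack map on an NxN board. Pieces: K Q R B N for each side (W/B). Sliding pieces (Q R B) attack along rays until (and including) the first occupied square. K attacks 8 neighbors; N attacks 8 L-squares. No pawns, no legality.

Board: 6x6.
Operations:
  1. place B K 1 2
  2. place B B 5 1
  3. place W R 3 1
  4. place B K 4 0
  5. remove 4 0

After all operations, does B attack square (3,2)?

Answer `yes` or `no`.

Answer: no

Derivation:
Op 1: place BK@(1,2)
Op 2: place BB@(5,1)
Op 3: place WR@(3,1)
Op 4: place BK@(4,0)
Op 5: remove (4,0)
Per-piece attacks for B:
  BK@(1,2): attacks (1,3) (1,1) (2,2) (0,2) (2,3) (2,1) (0,3) (0,1)
  BB@(5,1): attacks (4,2) (3,3) (2,4) (1,5) (4,0)
B attacks (3,2): no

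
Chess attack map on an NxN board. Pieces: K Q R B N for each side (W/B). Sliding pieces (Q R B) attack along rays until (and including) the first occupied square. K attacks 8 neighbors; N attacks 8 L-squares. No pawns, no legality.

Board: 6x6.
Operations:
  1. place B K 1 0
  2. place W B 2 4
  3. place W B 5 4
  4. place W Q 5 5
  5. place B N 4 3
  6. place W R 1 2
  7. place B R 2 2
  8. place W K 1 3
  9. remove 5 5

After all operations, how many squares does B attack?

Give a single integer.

Answer: 16

Derivation:
Op 1: place BK@(1,0)
Op 2: place WB@(2,4)
Op 3: place WB@(5,4)
Op 4: place WQ@(5,5)
Op 5: place BN@(4,3)
Op 6: place WR@(1,2)
Op 7: place BR@(2,2)
Op 8: place WK@(1,3)
Op 9: remove (5,5)
Per-piece attacks for B:
  BK@(1,0): attacks (1,1) (2,0) (0,0) (2,1) (0,1)
  BR@(2,2): attacks (2,3) (2,4) (2,1) (2,0) (3,2) (4,2) (5,2) (1,2) [ray(0,1) blocked at (2,4); ray(-1,0) blocked at (1,2)]
  BN@(4,3): attacks (5,5) (3,5) (2,4) (5,1) (3,1) (2,2)
Union (16 distinct): (0,0) (0,1) (1,1) (1,2) (2,0) (2,1) (2,2) (2,3) (2,4) (3,1) (3,2) (3,5) (4,2) (5,1) (5,2) (5,5)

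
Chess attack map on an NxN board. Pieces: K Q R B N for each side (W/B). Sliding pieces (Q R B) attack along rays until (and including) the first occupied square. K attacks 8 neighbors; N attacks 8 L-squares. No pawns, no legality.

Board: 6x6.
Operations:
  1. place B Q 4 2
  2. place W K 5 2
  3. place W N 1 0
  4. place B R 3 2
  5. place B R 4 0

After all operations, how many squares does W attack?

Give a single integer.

Op 1: place BQ@(4,2)
Op 2: place WK@(5,2)
Op 3: place WN@(1,0)
Op 4: place BR@(3,2)
Op 5: place BR@(4,0)
Per-piece attacks for W:
  WN@(1,0): attacks (2,2) (3,1) (0,2)
  WK@(5,2): attacks (5,3) (5,1) (4,2) (4,3) (4,1)
Union (8 distinct): (0,2) (2,2) (3,1) (4,1) (4,2) (4,3) (5,1) (5,3)

Answer: 8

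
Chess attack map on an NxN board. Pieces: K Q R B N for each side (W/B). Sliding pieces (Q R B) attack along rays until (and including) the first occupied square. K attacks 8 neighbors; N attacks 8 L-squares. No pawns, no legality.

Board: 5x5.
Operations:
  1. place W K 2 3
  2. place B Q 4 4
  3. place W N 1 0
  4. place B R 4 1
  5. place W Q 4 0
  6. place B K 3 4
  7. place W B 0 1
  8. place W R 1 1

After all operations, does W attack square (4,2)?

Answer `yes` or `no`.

Op 1: place WK@(2,3)
Op 2: place BQ@(4,4)
Op 3: place WN@(1,0)
Op 4: place BR@(4,1)
Op 5: place WQ@(4,0)
Op 6: place BK@(3,4)
Op 7: place WB@(0,1)
Op 8: place WR@(1,1)
Per-piece attacks for W:
  WB@(0,1): attacks (1,2) (2,3) (1,0) [ray(1,1) blocked at (2,3); ray(1,-1) blocked at (1,0)]
  WN@(1,0): attacks (2,2) (3,1) (0,2)
  WR@(1,1): attacks (1,2) (1,3) (1,4) (1,0) (2,1) (3,1) (4,1) (0,1) [ray(0,-1) blocked at (1,0); ray(1,0) blocked at (4,1); ray(-1,0) blocked at (0,1)]
  WK@(2,3): attacks (2,4) (2,2) (3,3) (1,3) (3,4) (3,2) (1,4) (1,2)
  WQ@(4,0): attacks (4,1) (3,0) (2,0) (1,0) (3,1) (2,2) (1,3) (0,4) [ray(0,1) blocked at (4,1); ray(-1,0) blocked at (1,0)]
W attacks (4,2): no

Answer: no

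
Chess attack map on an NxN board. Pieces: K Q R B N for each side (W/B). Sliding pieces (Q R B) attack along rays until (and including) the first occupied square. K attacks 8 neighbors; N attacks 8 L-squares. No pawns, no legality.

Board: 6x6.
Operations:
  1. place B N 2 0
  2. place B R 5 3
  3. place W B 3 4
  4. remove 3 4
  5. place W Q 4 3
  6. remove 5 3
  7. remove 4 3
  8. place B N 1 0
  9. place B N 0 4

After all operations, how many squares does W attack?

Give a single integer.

Answer: 0

Derivation:
Op 1: place BN@(2,0)
Op 2: place BR@(5,3)
Op 3: place WB@(3,4)
Op 4: remove (3,4)
Op 5: place WQ@(4,3)
Op 6: remove (5,3)
Op 7: remove (4,3)
Op 8: place BN@(1,0)
Op 9: place BN@(0,4)
Per-piece attacks for W:
Union (0 distinct): (none)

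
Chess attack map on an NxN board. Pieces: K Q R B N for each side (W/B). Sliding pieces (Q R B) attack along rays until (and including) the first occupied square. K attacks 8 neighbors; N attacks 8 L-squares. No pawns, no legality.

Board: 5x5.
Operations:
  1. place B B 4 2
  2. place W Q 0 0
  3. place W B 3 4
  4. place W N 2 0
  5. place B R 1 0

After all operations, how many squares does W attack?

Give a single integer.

Answer: 14

Derivation:
Op 1: place BB@(4,2)
Op 2: place WQ@(0,0)
Op 3: place WB@(3,4)
Op 4: place WN@(2,0)
Op 5: place BR@(1,0)
Per-piece attacks for W:
  WQ@(0,0): attacks (0,1) (0,2) (0,3) (0,4) (1,0) (1,1) (2,2) (3,3) (4,4) [ray(1,0) blocked at (1,0)]
  WN@(2,0): attacks (3,2) (4,1) (1,2) (0,1)
  WB@(3,4): attacks (4,3) (2,3) (1,2) (0,1)
Union (14 distinct): (0,1) (0,2) (0,3) (0,4) (1,0) (1,1) (1,2) (2,2) (2,3) (3,2) (3,3) (4,1) (4,3) (4,4)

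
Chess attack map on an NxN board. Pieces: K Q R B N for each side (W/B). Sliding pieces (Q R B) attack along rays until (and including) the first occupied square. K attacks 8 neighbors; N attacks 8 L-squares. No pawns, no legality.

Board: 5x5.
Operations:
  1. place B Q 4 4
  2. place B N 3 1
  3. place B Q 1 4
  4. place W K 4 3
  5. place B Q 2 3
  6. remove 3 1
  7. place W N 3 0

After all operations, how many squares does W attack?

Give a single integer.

Answer: 7

Derivation:
Op 1: place BQ@(4,4)
Op 2: place BN@(3,1)
Op 3: place BQ@(1,4)
Op 4: place WK@(4,3)
Op 5: place BQ@(2,3)
Op 6: remove (3,1)
Op 7: place WN@(3,0)
Per-piece attacks for W:
  WN@(3,0): attacks (4,2) (2,2) (1,1)
  WK@(4,3): attacks (4,4) (4,2) (3,3) (3,4) (3,2)
Union (7 distinct): (1,1) (2,2) (3,2) (3,3) (3,4) (4,2) (4,4)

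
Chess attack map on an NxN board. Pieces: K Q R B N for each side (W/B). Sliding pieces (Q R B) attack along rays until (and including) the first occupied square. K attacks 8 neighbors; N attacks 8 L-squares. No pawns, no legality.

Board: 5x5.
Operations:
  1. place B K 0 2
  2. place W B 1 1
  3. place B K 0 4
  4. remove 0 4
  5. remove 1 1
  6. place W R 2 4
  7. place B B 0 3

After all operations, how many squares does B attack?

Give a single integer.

Op 1: place BK@(0,2)
Op 2: place WB@(1,1)
Op 3: place BK@(0,4)
Op 4: remove (0,4)
Op 5: remove (1,1)
Op 6: place WR@(2,4)
Op 7: place BB@(0,3)
Per-piece attacks for B:
  BK@(0,2): attacks (0,3) (0,1) (1,2) (1,3) (1,1)
  BB@(0,3): attacks (1,4) (1,2) (2,1) (3,0)
Union (8 distinct): (0,1) (0,3) (1,1) (1,2) (1,3) (1,4) (2,1) (3,0)

Answer: 8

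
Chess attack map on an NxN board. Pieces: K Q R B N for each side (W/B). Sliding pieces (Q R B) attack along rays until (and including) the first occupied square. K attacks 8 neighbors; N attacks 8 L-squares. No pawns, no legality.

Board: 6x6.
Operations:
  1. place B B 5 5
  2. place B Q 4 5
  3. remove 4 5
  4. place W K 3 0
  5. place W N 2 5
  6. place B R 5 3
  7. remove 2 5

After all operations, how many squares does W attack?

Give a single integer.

Op 1: place BB@(5,5)
Op 2: place BQ@(4,5)
Op 3: remove (4,5)
Op 4: place WK@(3,0)
Op 5: place WN@(2,5)
Op 6: place BR@(5,3)
Op 7: remove (2,5)
Per-piece attacks for W:
  WK@(3,0): attacks (3,1) (4,0) (2,0) (4,1) (2,1)
Union (5 distinct): (2,0) (2,1) (3,1) (4,0) (4,1)

Answer: 5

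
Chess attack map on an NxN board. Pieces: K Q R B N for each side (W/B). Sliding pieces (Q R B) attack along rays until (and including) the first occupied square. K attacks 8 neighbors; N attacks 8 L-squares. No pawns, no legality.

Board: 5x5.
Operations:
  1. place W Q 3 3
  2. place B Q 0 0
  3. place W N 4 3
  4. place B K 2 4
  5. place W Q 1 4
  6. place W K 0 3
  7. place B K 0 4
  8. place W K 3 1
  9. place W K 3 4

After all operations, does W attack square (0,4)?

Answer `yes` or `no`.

Op 1: place WQ@(3,3)
Op 2: place BQ@(0,0)
Op 3: place WN@(4,3)
Op 4: place BK@(2,4)
Op 5: place WQ@(1,4)
Op 6: place WK@(0,3)
Op 7: place BK@(0,4)
Op 8: place WK@(3,1)
Op 9: place WK@(3,4)
Per-piece attacks for W:
  WK@(0,3): attacks (0,4) (0,2) (1,3) (1,4) (1,2)
  WQ@(1,4): attacks (1,3) (1,2) (1,1) (1,0) (2,4) (0,4) (2,3) (3,2) (4,1) (0,3) [ray(1,0) blocked at (2,4); ray(-1,0) blocked at (0,4); ray(-1,-1) blocked at (0,3)]
  WK@(3,1): attacks (3,2) (3,0) (4,1) (2,1) (4,2) (4,0) (2,2) (2,0)
  WQ@(3,3): attacks (3,4) (3,2) (3,1) (4,3) (2,3) (1,3) (0,3) (4,4) (4,2) (2,4) (2,2) (1,1) (0,0) [ray(0,1) blocked at (3,4); ray(0,-1) blocked at (3,1); ray(1,0) blocked at (4,3); ray(-1,0) blocked at (0,3); ray(-1,1) blocked at (2,4); ray(-1,-1) blocked at (0,0)]
  WK@(3,4): attacks (3,3) (4,4) (2,4) (4,3) (2,3)
  WN@(4,3): attacks (2,4) (3,1) (2,2)
W attacks (0,4): yes

Answer: yes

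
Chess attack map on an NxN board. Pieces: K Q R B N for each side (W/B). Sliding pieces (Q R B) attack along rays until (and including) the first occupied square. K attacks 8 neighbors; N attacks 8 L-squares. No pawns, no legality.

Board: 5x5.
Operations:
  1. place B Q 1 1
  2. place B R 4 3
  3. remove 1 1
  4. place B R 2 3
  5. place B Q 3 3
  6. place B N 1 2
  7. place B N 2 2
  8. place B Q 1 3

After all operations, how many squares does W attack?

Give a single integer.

Op 1: place BQ@(1,1)
Op 2: place BR@(4,3)
Op 3: remove (1,1)
Op 4: place BR@(2,3)
Op 5: place BQ@(3,3)
Op 6: place BN@(1,2)
Op 7: place BN@(2,2)
Op 8: place BQ@(1,3)
Per-piece attacks for W:
Union (0 distinct): (none)

Answer: 0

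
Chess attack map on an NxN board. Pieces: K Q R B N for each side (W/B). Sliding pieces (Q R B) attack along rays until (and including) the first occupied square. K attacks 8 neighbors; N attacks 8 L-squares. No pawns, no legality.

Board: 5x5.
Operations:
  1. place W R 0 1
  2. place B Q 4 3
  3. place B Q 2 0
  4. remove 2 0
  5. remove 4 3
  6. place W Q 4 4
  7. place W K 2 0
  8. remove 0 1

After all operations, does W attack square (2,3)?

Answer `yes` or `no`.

Op 1: place WR@(0,1)
Op 2: place BQ@(4,3)
Op 3: place BQ@(2,0)
Op 4: remove (2,0)
Op 5: remove (4,3)
Op 6: place WQ@(4,4)
Op 7: place WK@(2,0)
Op 8: remove (0,1)
Per-piece attacks for W:
  WK@(2,0): attacks (2,1) (3,0) (1,0) (3,1) (1,1)
  WQ@(4,4): attacks (4,3) (4,2) (4,1) (4,0) (3,4) (2,4) (1,4) (0,4) (3,3) (2,2) (1,1) (0,0)
W attacks (2,3): no

Answer: no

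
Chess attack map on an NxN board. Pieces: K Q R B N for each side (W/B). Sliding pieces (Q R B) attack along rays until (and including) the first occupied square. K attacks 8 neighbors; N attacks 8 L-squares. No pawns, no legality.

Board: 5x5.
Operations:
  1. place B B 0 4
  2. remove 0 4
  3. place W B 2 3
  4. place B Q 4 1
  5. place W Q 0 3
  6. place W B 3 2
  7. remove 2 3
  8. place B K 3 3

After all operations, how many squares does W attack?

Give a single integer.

Op 1: place BB@(0,4)
Op 2: remove (0,4)
Op 3: place WB@(2,3)
Op 4: place BQ@(4,1)
Op 5: place WQ@(0,3)
Op 6: place WB@(3,2)
Op 7: remove (2,3)
Op 8: place BK@(3,3)
Per-piece attacks for W:
  WQ@(0,3): attacks (0,4) (0,2) (0,1) (0,0) (1,3) (2,3) (3,3) (1,4) (1,2) (2,1) (3,0) [ray(1,0) blocked at (3,3)]
  WB@(3,2): attacks (4,3) (4,1) (2,3) (1,4) (2,1) (1,0) [ray(1,-1) blocked at (4,1)]
Union (14 distinct): (0,0) (0,1) (0,2) (0,4) (1,0) (1,2) (1,3) (1,4) (2,1) (2,3) (3,0) (3,3) (4,1) (4,3)

Answer: 14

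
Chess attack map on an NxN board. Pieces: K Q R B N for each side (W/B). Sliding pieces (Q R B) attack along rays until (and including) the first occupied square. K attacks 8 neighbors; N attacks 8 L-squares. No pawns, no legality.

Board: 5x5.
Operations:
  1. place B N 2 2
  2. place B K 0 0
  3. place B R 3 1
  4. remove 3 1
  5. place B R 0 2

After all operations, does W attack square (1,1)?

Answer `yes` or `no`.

Op 1: place BN@(2,2)
Op 2: place BK@(0,0)
Op 3: place BR@(3,1)
Op 4: remove (3,1)
Op 5: place BR@(0,2)
Per-piece attacks for W:
W attacks (1,1): no

Answer: no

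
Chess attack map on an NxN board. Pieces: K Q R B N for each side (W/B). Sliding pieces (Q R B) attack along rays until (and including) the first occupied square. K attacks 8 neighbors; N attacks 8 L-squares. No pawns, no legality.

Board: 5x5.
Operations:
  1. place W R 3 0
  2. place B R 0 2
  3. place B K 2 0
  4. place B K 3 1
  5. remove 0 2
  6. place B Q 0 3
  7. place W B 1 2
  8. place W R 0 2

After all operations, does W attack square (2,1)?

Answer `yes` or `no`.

Answer: yes

Derivation:
Op 1: place WR@(3,0)
Op 2: place BR@(0,2)
Op 3: place BK@(2,0)
Op 4: place BK@(3,1)
Op 5: remove (0,2)
Op 6: place BQ@(0,3)
Op 7: place WB@(1,2)
Op 8: place WR@(0,2)
Per-piece attacks for W:
  WR@(0,2): attacks (0,3) (0,1) (0,0) (1,2) [ray(0,1) blocked at (0,3); ray(1,0) blocked at (1,2)]
  WB@(1,2): attacks (2,3) (3,4) (2,1) (3,0) (0,3) (0,1) [ray(1,-1) blocked at (3,0); ray(-1,1) blocked at (0,3)]
  WR@(3,0): attacks (3,1) (4,0) (2,0) [ray(0,1) blocked at (3,1); ray(-1,0) blocked at (2,0)]
W attacks (2,1): yes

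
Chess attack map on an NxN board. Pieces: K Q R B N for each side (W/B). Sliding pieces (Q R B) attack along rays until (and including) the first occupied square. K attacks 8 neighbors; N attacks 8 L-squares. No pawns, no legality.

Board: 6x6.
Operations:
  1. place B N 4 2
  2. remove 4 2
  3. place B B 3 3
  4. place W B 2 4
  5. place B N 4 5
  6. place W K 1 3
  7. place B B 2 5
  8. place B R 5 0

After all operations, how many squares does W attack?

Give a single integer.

Op 1: place BN@(4,2)
Op 2: remove (4,2)
Op 3: place BB@(3,3)
Op 4: place WB@(2,4)
Op 5: place BN@(4,5)
Op 6: place WK@(1,3)
Op 7: place BB@(2,5)
Op 8: place BR@(5,0)
Per-piece attacks for W:
  WK@(1,3): attacks (1,4) (1,2) (2,3) (0,3) (2,4) (2,2) (0,4) (0,2)
  WB@(2,4): attacks (3,5) (3,3) (1,5) (1,3) [ray(1,-1) blocked at (3,3); ray(-1,-1) blocked at (1,3)]
Union (12 distinct): (0,2) (0,3) (0,4) (1,2) (1,3) (1,4) (1,5) (2,2) (2,3) (2,4) (3,3) (3,5)

Answer: 12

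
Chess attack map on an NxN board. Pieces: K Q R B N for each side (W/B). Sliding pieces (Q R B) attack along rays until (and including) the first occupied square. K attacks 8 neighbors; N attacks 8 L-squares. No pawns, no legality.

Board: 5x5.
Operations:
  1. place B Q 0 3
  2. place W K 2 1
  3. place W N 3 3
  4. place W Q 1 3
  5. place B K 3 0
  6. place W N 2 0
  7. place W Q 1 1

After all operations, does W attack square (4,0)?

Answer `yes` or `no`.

Answer: yes

Derivation:
Op 1: place BQ@(0,3)
Op 2: place WK@(2,1)
Op 3: place WN@(3,3)
Op 4: place WQ@(1,3)
Op 5: place BK@(3,0)
Op 6: place WN@(2,0)
Op 7: place WQ@(1,1)
Per-piece attacks for W:
  WQ@(1,1): attacks (1,2) (1,3) (1,0) (2,1) (0,1) (2,2) (3,3) (2,0) (0,2) (0,0) [ray(0,1) blocked at (1,3); ray(1,0) blocked at (2,1); ray(1,1) blocked at (3,3); ray(1,-1) blocked at (2,0)]
  WQ@(1,3): attacks (1,4) (1,2) (1,1) (2,3) (3,3) (0,3) (2,4) (2,2) (3,1) (4,0) (0,4) (0,2) [ray(0,-1) blocked at (1,1); ray(1,0) blocked at (3,3); ray(-1,0) blocked at (0,3)]
  WN@(2,0): attacks (3,2) (4,1) (1,2) (0,1)
  WK@(2,1): attacks (2,2) (2,0) (3,1) (1,1) (3,2) (3,0) (1,2) (1,0)
  WN@(3,3): attacks (1,4) (4,1) (2,1) (1,2)
W attacks (4,0): yes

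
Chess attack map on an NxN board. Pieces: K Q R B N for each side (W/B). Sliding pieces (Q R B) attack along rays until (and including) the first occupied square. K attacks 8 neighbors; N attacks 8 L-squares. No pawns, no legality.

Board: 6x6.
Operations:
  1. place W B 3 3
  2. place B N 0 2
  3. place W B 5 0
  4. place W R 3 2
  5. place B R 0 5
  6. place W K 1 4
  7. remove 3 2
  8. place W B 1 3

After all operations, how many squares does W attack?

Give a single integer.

Answer: 22

Derivation:
Op 1: place WB@(3,3)
Op 2: place BN@(0,2)
Op 3: place WB@(5,0)
Op 4: place WR@(3,2)
Op 5: place BR@(0,5)
Op 6: place WK@(1,4)
Op 7: remove (3,2)
Op 8: place WB@(1,3)
Per-piece attacks for W:
  WB@(1,3): attacks (2,4) (3,5) (2,2) (3,1) (4,0) (0,4) (0,2) [ray(-1,-1) blocked at (0,2)]
  WK@(1,4): attacks (1,5) (1,3) (2,4) (0,4) (2,5) (2,3) (0,5) (0,3)
  WB@(3,3): attacks (4,4) (5,5) (4,2) (5,1) (2,4) (1,5) (2,2) (1,1) (0,0)
  WB@(5,0): attacks (4,1) (3,2) (2,3) (1,4) [ray(-1,1) blocked at (1,4)]
Union (22 distinct): (0,0) (0,2) (0,3) (0,4) (0,5) (1,1) (1,3) (1,4) (1,5) (2,2) (2,3) (2,4) (2,5) (3,1) (3,2) (3,5) (4,0) (4,1) (4,2) (4,4) (5,1) (5,5)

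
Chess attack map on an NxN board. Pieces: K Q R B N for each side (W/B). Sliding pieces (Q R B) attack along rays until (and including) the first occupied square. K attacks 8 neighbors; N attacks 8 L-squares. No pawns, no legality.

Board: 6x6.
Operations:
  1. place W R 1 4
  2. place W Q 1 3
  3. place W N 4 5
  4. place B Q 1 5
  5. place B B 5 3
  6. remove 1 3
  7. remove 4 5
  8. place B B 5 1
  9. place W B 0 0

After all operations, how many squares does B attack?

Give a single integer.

Op 1: place WR@(1,4)
Op 2: place WQ@(1,3)
Op 3: place WN@(4,5)
Op 4: place BQ@(1,5)
Op 5: place BB@(5,3)
Op 6: remove (1,3)
Op 7: remove (4,5)
Op 8: place BB@(5,1)
Op 9: place WB@(0,0)
Per-piece attacks for B:
  BQ@(1,5): attacks (1,4) (2,5) (3,5) (4,5) (5,5) (0,5) (2,4) (3,3) (4,2) (5,1) (0,4) [ray(0,-1) blocked at (1,4); ray(1,-1) blocked at (5,1)]
  BB@(5,1): attacks (4,2) (3,3) (2,4) (1,5) (4,0) [ray(-1,1) blocked at (1,5)]
  BB@(5,3): attacks (4,4) (3,5) (4,2) (3,1) (2,0)
Union (16 distinct): (0,4) (0,5) (1,4) (1,5) (2,0) (2,4) (2,5) (3,1) (3,3) (3,5) (4,0) (4,2) (4,4) (4,5) (5,1) (5,5)

Answer: 16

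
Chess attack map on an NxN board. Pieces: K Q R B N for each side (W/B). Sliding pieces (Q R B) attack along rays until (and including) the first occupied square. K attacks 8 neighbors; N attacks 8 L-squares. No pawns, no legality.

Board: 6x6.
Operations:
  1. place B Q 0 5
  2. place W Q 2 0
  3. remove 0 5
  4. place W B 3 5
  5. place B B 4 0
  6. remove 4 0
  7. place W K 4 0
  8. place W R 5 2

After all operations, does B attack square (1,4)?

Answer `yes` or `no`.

Op 1: place BQ@(0,5)
Op 2: place WQ@(2,0)
Op 3: remove (0,5)
Op 4: place WB@(3,5)
Op 5: place BB@(4,0)
Op 6: remove (4,0)
Op 7: place WK@(4,0)
Op 8: place WR@(5,2)
Per-piece attacks for B:
B attacks (1,4): no

Answer: no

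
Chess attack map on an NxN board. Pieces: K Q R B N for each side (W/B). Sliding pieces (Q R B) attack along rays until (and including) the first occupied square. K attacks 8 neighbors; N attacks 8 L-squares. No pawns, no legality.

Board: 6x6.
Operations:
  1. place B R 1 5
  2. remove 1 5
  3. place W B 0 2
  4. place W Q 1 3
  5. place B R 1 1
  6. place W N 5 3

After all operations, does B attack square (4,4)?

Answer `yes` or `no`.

Answer: no

Derivation:
Op 1: place BR@(1,5)
Op 2: remove (1,5)
Op 3: place WB@(0,2)
Op 4: place WQ@(1,3)
Op 5: place BR@(1,1)
Op 6: place WN@(5,3)
Per-piece attacks for B:
  BR@(1,1): attacks (1,2) (1,3) (1,0) (2,1) (3,1) (4,1) (5,1) (0,1) [ray(0,1) blocked at (1,3)]
B attacks (4,4): no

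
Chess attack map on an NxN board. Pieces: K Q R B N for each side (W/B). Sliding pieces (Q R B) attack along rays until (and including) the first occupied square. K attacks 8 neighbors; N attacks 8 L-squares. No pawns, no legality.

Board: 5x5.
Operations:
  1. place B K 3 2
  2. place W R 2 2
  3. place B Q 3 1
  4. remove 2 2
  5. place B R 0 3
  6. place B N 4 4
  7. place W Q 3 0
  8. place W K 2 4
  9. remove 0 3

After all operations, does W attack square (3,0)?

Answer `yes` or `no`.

Op 1: place BK@(3,2)
Op 2: place WR@(2,2)
Op 3: place BQ@(3,1)
Op 4: remove (2,2)
Op 5: place BR@(0,3)
Op 6: place BN@(4,4)
Op 7: place WQ@(3,0)
Op 8: place WK@(2,4)
Op 9: remove (0,3)
Per-piece attacks for W:
  WK@(2,4): attacks (2,3) (3,4) (1,4) (3,3) (1,3)
  WQ@(3,0): attacks (3,1) (4,0) (2,0) (1,0) (0,0) (4,1) (2,1) (1,2) (0,3) [ray(0,1) blocked at (3,1)]
W attacks (3,0): no

Answer: no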